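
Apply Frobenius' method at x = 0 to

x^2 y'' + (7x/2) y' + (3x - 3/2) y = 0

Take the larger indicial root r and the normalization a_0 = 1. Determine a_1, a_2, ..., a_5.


Write in Frobenius form y'' + (p(x)/x) y' + (q(x)/x^2) y = 0:
  p(x) = 7/2,  q(x) = 3x - 3/2.
Indicial equation: r(r-1) + (7/2) r + (-3/2) = 0 -> roots r_1 = 1/2, r_2 = -3.
Take r = r_1 = 1/2. Let y(x) = x^r sum_{n>=0} a_n x^n with a_0 = 1.
Substitute y = x^r sum a_n x^n and match x^{r+n}. The recurrence is
  D(n) a_n + 3 a_{n-1} = 0,  where D(n) = (r+n)(r+n-1) + (7/2)(r+n) + (-3/2).
  a_n = -3 / D(n) * a_{n-1}.
Since the indicial polynomial factors as (r - r_1)(r - r_2), D(n) = (r_1 + n - r_1)(r_1 + n - r_2) = n(n + 7/2).
Evaluating step by step (a_0 = 1):
  n = 1: D(1) = 1(1 + 7/2) = 9/2; numerator = -3(1) = -3; a_1 = (-3)/(9/2) = -2/3
  n = 2: D(2) = 2(2 + 7/2) = 11; numerator = -3(-2/3) = 2; a_2 = (2)/(11) = 2/11
  n = 3: D(3) = 3(3 + 7/2) = 39/2; numerator = -3(2/11) = -6/11; a_3 = (-6/11)/(39/2) = -4/143
  n = 4: D(4) = 4(4 + 7/2) = 30; numerator = -3(-4/143) = 12/143; a_4 = (12/143)/(30) = 2/715
  n = 5: D(5) = 5(5 + 7/2) = 85/2; numerator = -3(2/715) = -6/715; a_5 = (-6/715)/(85/2) = -12/60775

r = 1/2; a_0 = 1; a_1 = -2/3; a_2 = 2/11; a_3 = -4/143; a_4 = 2/715; a_5 = -12/60775


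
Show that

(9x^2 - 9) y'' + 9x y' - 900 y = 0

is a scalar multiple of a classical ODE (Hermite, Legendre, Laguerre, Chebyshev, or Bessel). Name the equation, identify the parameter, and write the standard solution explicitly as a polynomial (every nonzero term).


All three coefficients share the factor -9; dividing through by -9 gives  (1 - x^2) y'' - x y' + 100 y = 0.
This matches the Chebyshev equation (1 - x^2) y'' - x y' + n^2 y = 0 (note the -x y' term, not -2x y') with n^2 = 100, so n = 10; the polynomial solution is T_10(x).
With y = sum_k a_k x^k, matching x^k gives (k+2)(k+1) a_{k+2} = (k^2 - n^2) a_k = (k - 10)(k + 10) a_k. The right side vanishes at k = 10, so the series with the parity of 10 terminates at degree 10.
Standard normalization: leading coefficient of T_n is 2^(n-1), so a_10 = 2^9 = 512. Work downward with a_k = (k+1)(k+2) a_{k+2} / ((k - 10)(k + 10)):
  a_8 = (9)(10)(512) / ((8 - 10)(8 + 10)) = 46080/(-36) = -1280
  a_6 = (7)(8)(-1280) / ((6 - 10)(6 + 10)) = -71680/(-64) = 1120
  a_4 = (5)(6)(1120) / ((4 - 10)(4 + 10)) = 33600/(-84) = -400
  a_2 = (3)(4)(-400) / ((2 - 10)(2 + 10)) = -4800/(-96) = 50
  a_0 = (1)(2)(50) / ((0 - 10)(0 + 10)) = 100/(-100) = -1
Hence T_10(x) = 512 x^10 - 1280 x^8 + 1120 x^6 - 400 x^4 + 50 x^2 - 1.

T_10(x); series = 512 x^10 - 1280 x^8 + 1120 x^6 - 400 x^4 + 50 x^2 - 1


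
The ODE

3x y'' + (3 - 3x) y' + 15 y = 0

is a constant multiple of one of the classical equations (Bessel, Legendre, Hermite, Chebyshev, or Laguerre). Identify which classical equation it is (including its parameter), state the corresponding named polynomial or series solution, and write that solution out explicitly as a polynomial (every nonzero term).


All three coefficients share the factor 3; dividing through by 3 gives  x y'' + (1 - x) y' + 5 y = 0.
This matches the Laguerre equation x y'' + (1 - x) y' + n y = 0 with n = 5; the polynomial solution is L_5(x).
With y = sum_k a_k x^k, matching x^k gives (k+1)k a_{k+1} + (k+1) a_{k+1} - k a_k + n a_k = 0, i.e. (k+1)^2 a_{k+1} = (k - n) a_k = (k - 5) a_k. The right side vanishes at k = 5, so the series terminates at degree 5.
Standard normalization L_n(0) = 1 gives a_0 = 1. Work upward with a_{k+1} = (k - 5) a_k / (k+1)^2:
  a_1 = (0 - 5)(1) / 1^2 = -5/1 = -5
  a_2 = (1 - 5)(-5) / 2^2 = 20/4 = 5
  a_3 = (2 - 5)(5) / 3^2 = -15/9 = -5/3
  a_4 = (3 - 5)(-5/3) / 4^2 = (10/3)/16 = 5/24
  a_5 = (4 - 5)(5/24) / 5^2 = (-5/24)/25 = -1/120
Hence L_5(x) = -x^5/120 + 5 x^4/24 - 5 x^3/3 + 5 x^2 - 5 x + 1.

L_5(x); series = -x^5/120 + 5 x^4/24 - 5 x^3/3 + 5 x^2 - 5 x + 1


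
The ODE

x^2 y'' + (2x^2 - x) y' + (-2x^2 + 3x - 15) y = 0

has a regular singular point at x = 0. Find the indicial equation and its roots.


Divide by x^2 to reach normal form y'' + P_1(x) y' + P_2(x) y = 0 with P_1(x) = 2 - 1/x and P_2(x) = -2 + 3/x - 15/x^2.
x = 0 is a singular point because the y'-coefficient 2 - 1/x has a pole at x = 0 and the y-coefficient -2 + 3/x - 15/x^2 has a pole at x = 0.
It is a regular singular point because x P_1(x) = p(x) = 2x - 1 and x^2 P_2(x) = q(x) = -2x^2 + 3x - 15 are polynomials, hence analytic at x = 0.
p(0) = -1,  q(0) = -15.
Indicial equation: r(r-1) + p(0) r + q(0) = 0, i.e. r^2 + (p(0) - 1) r + q(0) = 0, i.e. r^2 - 2 r - 15 = 0.
Discriminant: (-2)^2 - 4(-15) = 64, so r = (2 ± 8)/2.
Solving: r_1 = 5, r_2 = -3.

indicial: r^2 - 2 r - 15 = 0; roots r_1 = 5, r_2 = -3


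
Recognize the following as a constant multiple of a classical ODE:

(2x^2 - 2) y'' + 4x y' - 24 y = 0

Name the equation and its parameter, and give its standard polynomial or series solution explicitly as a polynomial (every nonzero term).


All three coefficients share the factor -2; dividing through by -2 gives  (1 - x^2) y'' - 2x y' + 12 y = 0.
This matches the Legendre equation (1 - x^2) y'' - 2x y' + n(n+1) y = 0 (note the -2x y' term) with n(n+1) = 12, so n = 3; the polynomial solution is P_3(x).
With y = sum_k a_k x^k, matching x^k gives (k+2)(k+1) a_{k+2} = [k(k+1) - n(n+1)] a_k = (k - 3)(k + 4) a_k. The right side vanishes at k = 3, so the series with the parity of 3 terminates at degree 3.
Standard normalization (P_n(1) = 1): leading coefficient (2n)!/(2^n (n!)^2) = 720/(8*36) = 5/2, so a_3 = 5/2. Work downward with a_k = (k+1)(k+2) a_{k+2} / ((k - 3)(k + 4)):
  a_1 = (2)(3)(5/2) / ((1 - 3)(1 + 4)) = 15/(-10) = -3/2
Hence P_3(x) = 5 x^3/2 - 3 x/2.

P_3(x); series = 5 x^3/2 - 3 x/2


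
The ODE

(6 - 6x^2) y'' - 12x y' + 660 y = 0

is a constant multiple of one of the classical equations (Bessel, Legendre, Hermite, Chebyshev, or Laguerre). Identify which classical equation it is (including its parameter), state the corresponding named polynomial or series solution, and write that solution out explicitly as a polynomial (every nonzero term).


All three coefficients share the factor 6; dividing through by 6 gives  (1 - x^2) y'' - 2x y' + 110 y = 0.
This matches the Legendre equation (1 - x^2) y'' - 2x y' + n(n+1) y = 0 (note the -2x y' term) with n(n+1) = 110, so n = 10; the polynomial solution is P_10(x).
With y = sum_k a_k x^k, matching x^k gives (k+2)(k+1) a_{k+2} = [k(k+1) - n(n+1)] a_k = (k - 10)(k + 11) a_k. The right side vanishes at k = 10, so the series with the parity of 10 terminates at degree 10.
Standard normalization (P_n(1) = 1): leading coefficient (2n)!/(2^n (n!)^2) = 2432902008176640000/(1024*13168189440000) = 46189/256, so a_10 = 46189/256. Work downward with a_k = (k+1)(k+2) a_{k+2} / ((k - 10)(k + 11)):
  a_8 = (9)(10)(46189/256) / ((8 - 10)(8 + 11)) = (2078505/128)/(-38) = -109395/256
  a_6 = (7)(8)(-109395/256) / ((6 - 10)(6 + 11)) = (-765765/32)/(-68) = 45045/128
  a_4 = (5)(6)(45045/128) / ((4 - 10)(4 + 11)) = (675675/64)/(-90) = -15015/128
  a_2 = (3)(4)(-15015/128) / ((2 - 10)(2 + 11)) = (-45045/32)/(-104) = 3465/256
  a_0 = (1)(2)(3465/256) / ((0 - 10)(0 + 11)) = (3465/128)/(-110) = -63/256
Hence P_10(x) = 46189 x^10/256 - 109395 x^8/256 + 45045 x^6/128 - 15015 x^4/128 + 3465 x^2/256 - 63/256.

P_10(x); series = 46189 x^10/256 - 109395 x^8/256 + 45045 x^6/128 - 15015 x^4/128 + 3465 x^2/256 - 63/256


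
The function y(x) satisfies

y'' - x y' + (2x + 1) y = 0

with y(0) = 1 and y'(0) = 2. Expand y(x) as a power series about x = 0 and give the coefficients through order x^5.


Ansatz: y(x) = sum_{n>=0} a_n x^n, so y'(x) = sum_{n>=1} n a_n x^(n-1) and y''(x) = sum_{n>=2} n(n-1) a_n x^(n-2).
Substitute into P(x) y'' + Q(x) y' + R(x) y = 0 with P(x) = 1, Q(x) = -x, R(x) = 2x + 1, and match powers of x.
Initial conditions: a_0 = 1, a_1 = 2.
Setting the coefficient of each power of x to zero and solving order by order (substituting the coefficients already found):
  x^0: 2 a_2 + a_0 = 0  ->  2 a_2 = -a_0 = -1  ->  a_2 = -1/2
  x^1: 6 a_3 + 2 a_0 = 0  ->  6 a_3 = -2 a_0 = -2  ->  a_3 = -1/3
  x^2: 12 a_4 - a_2 + 2 a_1 = 0  ->  12 a_4 = a_2 - 2 a_1 = -9/2  ->  a_4 = -3/8
  x^3: 20 a_5 - 2 a_3 + 2 a_2 = 0  ->  20 a_5 = 2 a_3 - 2 a_2 = 1/3  ->  a_5 = 1/60
Truncated series: y(x) = 1 + 2 x - (1/2) x^2 - (1/3) x^3 - (3/8) x^4 + (1/60) x^5 + O(x^6).

a_0 = 1; a_1 = 2; a_2 = -1/2; a_3 = -1/3; a_4 = -3/8; a_5 = 1/60


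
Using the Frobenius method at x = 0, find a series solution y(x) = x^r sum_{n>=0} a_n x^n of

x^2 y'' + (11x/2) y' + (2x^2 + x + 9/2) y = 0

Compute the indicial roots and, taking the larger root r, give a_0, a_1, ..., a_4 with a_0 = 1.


Write in Frobenius form y'' + (p(x)/x) y' + (q(x)/x^2) y = 0:
  p(x) = 11/2,  q(x) = 2x^2 + x + 9/2.
Indicial equation: r(r-1) + (11/2) r + (9/2) = 0 -> roots r_1 = -3/2, r_2 = -3.
Take r = r_1 = -3/2. Let y(x) = x^r sum_{n>=0} a_n x^n with a_0 = 1.
Substitute y = x^r sum a_n x^n and match x^{r+n}. The recurrence is
  D(n) a_n + 1 a_{n-1} + 2 a_{n-2} = 0,  where D(n) = (r+n)(r+n-1) + (11/2)(r+n) + (9/2).
  a_n = [-1 a_{n-1} - 2 a_{n-2}] / D(n).
Since the indicial polynomial factors as (r - r_1)(r - r_2), D(n) = (r_1 + n - r_1)(r_1 + n - r_2) = n(n + 3/2).
Evaluating step by step (a_0 = 1):
  n = 1: D(1) = 1(1 + 3/2) = 5/2; numerator = -1(1) = -1; a_1 = (-1)/(5/2) = -2/5
  n = 2: D(2) = 2(2 + 3/2) = 7; numerator = -1(-2/5) - 2(1) = -8/5; a_2 = (-8/5)/(7) = -8/35
  n = 3: D(3) = 3(3 + 3/2) = 27/2; numerator = -1(-8/35) - 2(-2/5) = 36/35; a_3 = (36/35)/(27/2) = 8/105
  n = 4: D(4) = 4(4 + 3/2) = 22; numerator = -1(8/105) - 2(-8/35) = 8/21; a_4 = (8/21)/(22) = 4/231

r = -3/2; a_0 = 1; a_1 = -2/5; a_2 = -8/35; a_3 = 8/105; a_4 = 4/231


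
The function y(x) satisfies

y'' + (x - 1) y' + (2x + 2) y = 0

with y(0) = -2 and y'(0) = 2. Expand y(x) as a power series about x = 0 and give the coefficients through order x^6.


Ansatz: y(x) = sum_{n>=0} a_n x^n, so y'(x) = sum_{n>=1} n a_n x^(n-1) and y''(x) = sum_{n>=2} n(n-1) a_n x^(n-2).
Substitute into P(x) y'' + Q(x) y' + R(x) y = 0 with P(x) = 1, Q(x) = x - 1, R(x) = 2x + 2, and match powers of x.
Initial conditions: a_0 = -2, a_1 = 2.
Setting the coefficient of each power of x to zero and solving order by order (substituting the coefficients already found):
  x^0: 2 a_2 - a_1 + 2 a_0 = 0  ->  2 a_2 = a_1 - 2 a_0 = 6  ->  a_2 = 3
  x^1: 6 a_3 - 2 a_2 + 3 a_1 + 2 a_0 = 0  ->  6 a_3 = 2 a_2 - 3 a_1 - 2 a_0 = 4  ->  a_3 = 2/3
  x^2: 12 a_4 - 3 a_3 + 4 a_2 + 2 a_1 = 0  ->  12 a_4 = 3 a_3 - 4 a_2 - 2 a_1 = -14  ->  a_4 = -7/6
  x^3: 20 a_5 - 4 a_4 + 5 a_3 + 2 a_2 = 0  ->  20 a_5 = 4 a_4 - 5 a_3 - 2 a_2 = -14  ->  a_5 = -7/10
  x^4: 30 a_6 - 5 a_5 + 6 a_4 + 2 a_3 = 0  ->  30 a_6 = 5 a_5 - 6 a_4 - 2 a_3 = 13/6  ->  a_6 = 13/180
Truncated series: y(x) = -2 + 2 x + 3 x^2 + (2/3) x^3 - (7/6) x^4 - (7/10) x^5 + (13/180) x^6 + O(x^7).

a_0 = -2; a_1 = 2; a_2 = 3; a_3 = 2/3; a_4 = -7/6; a_5 = -7/10; a_6 = 13/180


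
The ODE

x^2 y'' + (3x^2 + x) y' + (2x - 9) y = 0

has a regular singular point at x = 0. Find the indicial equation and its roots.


Divide by x^2 to reach normal form y'' + P_1(x) y' + P_2(x) y = 0 with P_1(x) = 3 + 1/x and P_2(x) = 2/x - 9/x^2.
x = 0 is a singular point because the y'-coefficient 3 + 1/x has a pole at x = 0 and the y-coefficient 2/x - 9/x^2 has a pole at x = 0.
It is a regular singular point because x P_1(x) = p(x) = 3x + 1 and x^2 P_2(x) = q(x) = 2x - 9 are polynomials, hence analytic at x = 0.
p(0) = 1,  q(0) = -9.
Indicial equation: r(r-1) + p(0) r + q(0) = 0, i.e. r^2 + (p(0) - 1) r + q(0) = 0, i.e. r^2 - 9 = 0.
Discriminant: (0)^2 - 4(-9) = 36, so r = (0 ± 6)/2.
Solving: r_1 = 3, r_2 = -3.

indicial: r^2 - 9 = 0; roots r_1 = 3, r_2 = -3


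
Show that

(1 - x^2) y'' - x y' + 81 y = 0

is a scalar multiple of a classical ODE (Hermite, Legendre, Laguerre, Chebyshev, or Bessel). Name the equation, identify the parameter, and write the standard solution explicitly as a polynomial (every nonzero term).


The equation is already in a standard form:  (1 - x^2) y'' - x y' + 81 y = 0.
This matches the Chebyshev equation (1 - x^2) y'' - x y' + n^2 y = 0 (note the -x y' term, not -2x y') with n^2 = 81, so n = 9; the polynomial solution is T_9(x).
With y = sum_k a_k x^k, matching x^k gives (k+2)(k+1) a_{k+2} = (k^2 - n^2) a_k = (k - 9)(k + 9) a_k. The right side vanishes at k = 9, so the series with the parity of 9 terminates at degree 9.
Standard normalization: leading coefficient of T_n is 2^(n-1), so a_9 = 2^8 = 256. Work downward with a_k = (k+1)(k+2) a_{k+2} / ((k - 9)(k + 9)):
  a_7 = (8)(9)(256) / ((7 - 9)(7 + 9)) = 18432/(-32) = -576
  a_5 = (6)(7)(-576) / ((5 - 9)(5 + 9)) = -24192/(-56) = 432
  a_3 = (4)(5)(432) / ((3 - 9)(3 + 9)) = 8640/(-72) = -120
  a_1 = (2)(3)(-120) / ((1 - 9)(1 + 9)) = -720/(-80) = 9
Hence T_9(x) = 256 x^9 - 576 x^7 + 432 x^5 - 120 x^3 + 9 x.

T_9(x); series = 256 x^9 - 576 x^7 + 432 x^5 - 120 x^3 + 9 x


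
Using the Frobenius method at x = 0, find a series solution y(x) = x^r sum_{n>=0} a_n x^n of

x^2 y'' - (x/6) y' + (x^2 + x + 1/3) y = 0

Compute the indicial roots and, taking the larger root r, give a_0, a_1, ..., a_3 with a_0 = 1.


Write in Frobenius form y'' + (p(x)/x) y' + (q(x)/x^2) y = 0:
  p(x) = -1/6,  q(x) = x^2 + x + 1/3.
Indicial equation: r(r-1) + (-1/6) r + (1/3) = 0 -> roots r_1 = 2/3, r_2 = 1/2.
Take r = r_1 = 2/3. Let y(x) = x^r sum_{n>=0} a_n x^n with a_0 = 1.
Substitute y = x^r sum a_n x^n and match x^{r+n}. The recurrence is
  D(n) a_n + 1 a_{n-1} + 1 a_{n-2} = 0,  where D(n) = (r+n)(r+n-1) + (-1/6)(r+n) + (1/3).
  a_n = [-1 a_{n-1} - 1 a_{n-2}] / D(n).
Since the indicial polynomial factors as (r - r_1)(r - r_2), D(n) = (r_1 + n - r_1)(r_1 + n - r_2) = n(n + 1/6).
Evaluating step by step (a_0 = 1):
  n = 1: D(1) = 1(1 + 1/6) = 7/6; numerator = -1(1) = -1; a_1 = (-1)/(7/6) = -6/7
  n = 2: D(2) = 2(2 + 1/6) = 13/3; numerator = -1(-6/7) - 1(1) = -1/7; a_2 = (-1/7)/(13/3) = -3/91
  n = 3: D(3) = 3(3 + 1/6) = 19/2; numerator = -1(-3/91) - 1(-6/7) = 81/91; a_3 = (81/91)/(19/2) = 162/1729

r = 2/3; a_0 = 1; a_1 = -6/7; a_2 = -3/91; a_3 = 162/1729


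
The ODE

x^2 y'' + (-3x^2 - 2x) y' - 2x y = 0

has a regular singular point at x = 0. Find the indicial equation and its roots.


Divide by x^2 to reach normal form y'' + P_1(x) y' + P_2(x) y = 0 with P_1(x) = -3 - 2/x and P_2(x) = -2/x.
x = 0 is a singular point because the y'-coefficient -3 - 2/x has a pole at x = 0 and the y-coefficient -2/x has a pole at x = 0.
It is a regular singular point because x P_1(x) = p(x) = -3x - 2 and x^2 P_2(x) = q(x) = -2x are polynomials, hence analytic at x = 0.
p(0) = -2,  q(0) = 0.
Indicial equation: r(r-1) + p(0) r + q(0) = 0, i.e. r^2 + (p(0) - 1) r + q(0) = 0, i.e. r^2 - 3 r = 0.
Discriminant: (-3)^2 - 4(0) = 9, so r = (3 ± 3)/2.
Solving: r_1 = 3, r_2 = 0.

indicial: r^2 - 3 r = 0; roots r_1 = 3, r_2 = 0


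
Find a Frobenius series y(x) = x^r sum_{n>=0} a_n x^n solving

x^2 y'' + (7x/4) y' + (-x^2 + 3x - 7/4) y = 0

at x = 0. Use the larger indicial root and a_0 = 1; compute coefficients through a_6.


Write in Frobenius form y'' + (p(x)/x) y' + (q(x)/x^2) y = 0:
  p(x) = 7/4,  q(x) = -x^2 + 3x - 7/4.
Indicial equation: r(r-1) + (7/4) r + (-7/4) = 0 -> roots r_1 = 1, r_2 = -7/4.
Take r = r_1 = 1. Let y(x) = x^r sum_{n>=0} a_n x^n with a_0 = 1.
Substitute y = x^r sum a_n x^n and match x^{r+n}. The recurrence is
  D(n) a_n + 3 a_{n-1} - 1 a_{n-2} = 0,  where D(n) = (r+n)(r+n-1) + (7/4)(r+n) + (-7/4).
  a_n = [-3 a_{n-1} + 1 a_{n-2}] / D(n).
Since the indicial polynomial factors as (r - r_1)(r - r_2), D(n) = (r_1 + n - r_1)(r_1 + n - r_2) = n(n + 11/4).
Evaluating step by step (a_0 = 1):
  n = 1: D(1) = 1(1 + 11/4) = 15/4; numerator = -3(1) = -3; a_1 = (-3)/(15/4) = -4/5
  n = 2: D(2) = 2(2 + 11/4) = 19/2; numerator = -3(-4/5) + 1(1) = 17/5; a_2 = (17/5)/(19/2) = 34/95
  n = 3: D(3) = 3(3 + 11/4) = 69/4; numerator = -3(34/95) + 1(-4/5) = -178/95; a_3 = (-178/95)/(69/4) = -712/6555
  n = 4: D(4) = 4(4 + 11/4) = 27; numerator = -3(-712/6555) + 1(34/95) = 1494/2185; a_4 = (1494/2185)/(27) = 166/6555
  n = 5: D(5) = 5(5 + 11/4) = 155/4; numerator = -3(166/6555) + 1(-712/6555) = -242/1311; a_5 = (-242/1311)/(155/4) = -968/203205
  n = 6: D(6) = 6(6 + 11/4) = 105/2; numerator = -3(-968/203205) + 1(166/6555) = 70/1767; a_6 = (70/1767)/(105/2) = 4/5301

r = 1; a_0 = 1; a_1 = -4/5; a_2 = 34/95; a_3 = -712/6555; a_4 = 166/6555; a_5 = -968/203205; a_6 = 4/5301


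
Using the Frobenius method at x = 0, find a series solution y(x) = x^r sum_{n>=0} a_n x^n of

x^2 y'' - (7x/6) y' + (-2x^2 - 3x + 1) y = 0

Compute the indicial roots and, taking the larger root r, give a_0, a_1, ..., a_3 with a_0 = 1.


Write in Frobenius form y'' + (p(x)/x) y' + (q(x)/x^2) y = 0:
  p(x) = -7/6,  q(x) = -2x^2 - 3x + 1.
Indicial equation: r(r-1) + (-7/6) r + (1) = 0 -> roots r_1 = 3/2, r_2 = 2/3.
Take r = r_1 = 3/2. Let y(x) = x^r sum_{n>=0} a_n x^n with a_0 = 1.
Substitute y = x^r sum a_n x^n and match x^{r+n}. The recurrence is
  D(n) a_n - 3 a_{n-1} - 2 a_{n-2} = 0,  where D(n) = (r+n)(r+n-1) + (-7/6)(r+n) + (1).
  a_n = [3 a_{n-1} + 2 a_{n-2}] / D(n).
Since the indicial polynomial factors as (r - r_1)(r - r_2), D(n) = (r_1 + n - r_1)(r_1 + n - r_2) = n(n + 5/6).
Evaluating step by step (a_0 = 1):
  n = 1: D(1) = 1(1 + 5/6) = 11/6; numerator = 3(1) = 3; a_1 = (3)/(11/6) = 18/11
  n = 2: D(2) = 2(2 + 5/6) = 17/3; numerator = 3(18/11) + 2(1) = 76/11; a_2 = (76/11)/(17/3) = 228/187
  n = 3: D(3) = 3(3 + 5/6) = 23/2; numerator = 3(228/187) + 2(18/11) = 1296/187; a_3 = (1296/187)/(23/2) = 2592/4301

r = 3/2; a_0 = 1; a_1 = 18/11; a_2 = 228/187; a_3 = 2592/4301


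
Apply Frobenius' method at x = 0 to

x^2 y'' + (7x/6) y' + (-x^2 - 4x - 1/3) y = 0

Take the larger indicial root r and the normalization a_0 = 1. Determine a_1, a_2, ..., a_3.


Write in Frobenius form y'' + (p(x)/x) y' + (q(x)/x^2) y = 0:
  p(x) = 7/6,  q(x) = -x^2 - 4x - 1/3.
Indicial equation: r(r-1) + (7/6) r + (-1/3) = 0 -> roots r_1 = 1/2, r_2 = -2/3.
Take r = r_1 = 1/2. Let y(x) = x^r sum_{n>=0} a_n x^n with a_0 = 1.
Substitute y = x^r sum a_n x^n and match x^{r+n}. The recurrence is
  D(n) a_n - 4 a_{n-1} - 1 a_{n-2} = 0,  where D(n) = (r+n)(r+n-1) + (7/6)(r+n) + (-1/3).
  a_n = [4 a_{n-1} + 1 a_{n-2}] / D(n).
Since the indicial polynomial factors as (r - r_1)(r - r_2), D(n) = (r_1 + n - r_1)(r_1 + n - r_2) = n(n + 7/6).
Evaluating step by step (a_0 = 1):
  n = 1: D(1) = 1(1 + 7/6) = 13/6; numerator = 4(1) = 4; a_1 = (4)/(13/6) = 24/13
  n = 2: D(2) = 2(2 + 7/6) = 19/3; numerator = 4(24/13) + 1(1) = 109/13; a_2 = (109/13)/(19/3) = 327/247
  n = 3: D(3) = 3(3 + 7/6) = 25/2; numerator = 4(327/247) + 1(24/13) = 1764/247; a_3 = (1764/247)/(25/2) = 3528/6175

r = 1/2; a_0 = 1; a_1 = 24/13; a_2 = 327/247; a_3 = 3528/6175


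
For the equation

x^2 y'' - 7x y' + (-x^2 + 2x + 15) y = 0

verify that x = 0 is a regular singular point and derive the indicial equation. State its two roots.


Divide by x^2 to reach normal form y'' + P_1(x) y' + P_2(x) y = 0 with P_1(x) = -7/x and P_2(x) = -1 + 2/x + 15/x^2.
x = 0 is a singular point because the y'-coefficient -7/x has a pole at x = 0 and the y-coefficient -1 + 2/x + 15/x^2 has a pole at x = 0.
It is a regular singular point because x P_1(x) = p(x) = -7 and x^2 P_2(x) = q(x) = -x^2 + 2x + 15 are polynomials, hence analytic at x = 0.
p(0) = -7,  q(0) = 15.
Indicial equation: r(r-1) + p(0) r + q(0) = 0, i.e. r^2 + (p(0) - 1) r + q(0) = 0, i.e. r^2 - 8 r + 15 = 0.
Discriminant: (-8)^2 - 4(15) = 4, so r = (8 ± 2)/2.
Solving: r_1 = 5, r_2 = 3.

indicial: r^2 - 8 r + 15 = 0; roots r_1 = 5, r_2 = 3


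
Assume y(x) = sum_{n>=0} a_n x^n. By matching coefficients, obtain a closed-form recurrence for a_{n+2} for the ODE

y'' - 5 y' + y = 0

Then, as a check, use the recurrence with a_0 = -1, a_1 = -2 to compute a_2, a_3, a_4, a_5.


Substitute y = sum_n a_n x^n.
y''(x) has coefficient (n+2)(n+1) a_{n+2} at x^n;
-5 y'(x) has coefficient -5 (n+1) a_{n+1} at x^n;
y(x) has coefficient 1 a_n at x^n.
Matching x^n: (n+2)(n+1) a_{n+2} - 5 (n+1) a_{n+1} + 1 a_n = 0.
Thus a_{n+2} = [5 (n+1) a_{n+1} - 1 a_n] / ((n+1)(n+2)).

Check with a_0 = -1, a_1 = -2 (apply the recurrence for n = 0, 1, 2, 3): a_0 = -1, a_1 = -2, a_2 = -9/2, a_3 = -43/6, a_4 = -103/12, a_5 = -329/40.

a_(n+2) = [5 (n+1) a_(n+1) - 1 a_n] / ((n+1)(n+2)); check: a_0 = -1, a_1 = -2, a_2 = -9/2, a_3 = -43/6, a_4 = -103/12, a_5 = -329/40


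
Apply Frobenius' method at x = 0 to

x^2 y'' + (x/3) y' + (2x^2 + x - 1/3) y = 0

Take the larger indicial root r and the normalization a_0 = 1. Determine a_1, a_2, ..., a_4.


Write in Frobenius form y'' + (p(x)/x) y' + (q(x)/x^2) y = 0:
  p(x) = 1/3,  q(x) = 2x^2 + x - 1/3.
Indicial equation: r(r-1) + (1/3) r + (-1/3) = 0 -> roots r_1 = 1, r_2 = -1/3.
Take r = r_1 = 1. Let y(x) = x^r sum_{n>=0} a_n x^n with a_0 = 1.
Substitute y = x^r sum a_n x^n and match x^{r+n}. The recurrence is
  D(n) a_n + 1 a_{n-1} + 2 a_{n-2} = 0,  where D(n) = (r+n)(r+n-1) + (1/3)(r+n) + (-1/3).
  a_n = [-1 a_{n-1} - 2 a_{n-2}] / D(n).
Since the indicial polynomial factors as (r - r_1)(r - r_2), D(n) = (r_1 + n - r_1)(r_1 + n - r_2) = n(n + 4/3).
Evaluating step by step (a_0 = 1):
  n = 1: D(1) = 1(1 + 4/3) = 7/3; numerator = -1(1) = -1; a_1 = (-1)/(7/3) = -3/7
  n = 2: D(2) = 2(2 + 4/3) = 20/3; numerator = -1(-3/7) - 2(1) = -11/7; a_2 = (-11/7)/(20/3) = -33/140
  n = 3: D(3) = 3(3 + 4/3) = 13; numerator = -1(-33/140) - 2(-3/7) = 153/140; a_3 = (153/140)/(13) = 153/1820
  n = 4: D(4) = 4(4 + 4/3) = 64/3; numerator = -1(153/1820) - 2(-33/140) = 141/364; a_4 = (141/364)/(64/3) = 423/23296

r = 1; a_0 = 1; a_1 = -3/7; a_2 = -33/140; a_3 = 153/1820; a_4 = 423/23296


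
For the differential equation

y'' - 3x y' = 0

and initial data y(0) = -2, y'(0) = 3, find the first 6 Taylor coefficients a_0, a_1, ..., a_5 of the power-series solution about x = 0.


Ansatz: y(x) = sum_{n>=0} a_n x^n, so y'(x) = sum_{n>=1} n a_n x^(n-1) and y''(x) = sum_{n>=2} n(n-1) a_n x^(n-2).
Substitute into P(x) y'' + Q(x) y' + R(x) y = 0 with P(x) = 1, Q(x) = -3x, R(x) = 0, and match powers of x.
Initial conditions: a_0 = -2, a_1 = 3.
Setting the coefficient of each power of x to zero and solving order by order (substituting the coefficients already found):
  x^0: 2 a_2 = 0  ->  a_2 = 0
  x^1: 6 a_3 - 3 a_1 = 0  ->  6 a_3 = 3 a_1 = 9  ->  a_3 = 3/2
  x^2: 12 a_4 - 6 a_2 = 0  ->  12 a_4 = 6 a_2 = 0  ->  a_4 = 0
  x^3: 20 a_5 - 9 a_3 = 0  ->  20 a_5 = 9 a_3 = 27/2  ->  a_5 = 27/40
Truncated series: y(x) = -2 + 3 x + (3/2) x^3 + (27/40) x^5 + O(x^6).

a_0 = -2; a_1 = 3; a_2 = 0; a_3 = 3/2; a_4 = 0; a_5 = 27/40


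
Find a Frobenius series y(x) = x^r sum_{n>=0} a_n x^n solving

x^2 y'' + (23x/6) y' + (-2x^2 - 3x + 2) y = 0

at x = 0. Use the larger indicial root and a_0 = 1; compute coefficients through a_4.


Write in Frobenius form y'' + (p(x)/x) y' + (q(x)/x^2) y = 0:
  p(x) = 23/6,  q(x) = -2x^2 - 3x + 2.
Indicial equation: r(r-1) + (23/6) r + (2) = 0 -> roots r_1 = -4/3, r_2 = -3/2.
Take r = r_1 = -4/3. Let y(x) = x^r sum_{n>=0} a_n x^n with a_0 = 1.
Substitute y = x^r sum a_n x^n and match x^{r+n}. The recurrence is
  D(n) a_n - 3 a_{n-1} - 2 a_{n-2} = 0,  where D(n) = (r+n)(r+n-1) + (23/6)(r+n) + (2).
  a_n = [3 a_{n-1} + 2 a_{n-2}] / D(n).
Since the indicial polynomial factors as (r - r_1)(r - r_2), D(n) = (r_1 + n - r_1)(r_1 + n - r_2) = n(n + 1/6).
Evaluating step by step (a_0 = 1):
  n = 1: D(1) = 1(1 + 1/6) = 7/6; numerator = 3(1) = 3; a_1 = (3)/(7/6) = 18/7
  n = 2: D(2) = 2(2 + 1/6) = 13/3; numerator = 3(18/7) + 2(1) = 68/7; a_2 = (68/7)/(13/3) = 204/91
  n = 3: D(3) = 3(3 + 1/6) = 19/2; numerator = 3(204/91) + 2(18/7) = 1080/91; a_3 = (1080/91)/(19/2) = 2160/1729
  n = 4: D(4) = 4(4 + 1/6) = 50/3; numerator = 3(2160/1729) + 2(204/91) = 14232/1729; a_4 = (14232/1729)/(50/3) = 21348/43225

r = -4/3; a_0 = 1; a_1 = 18/7; a_2 = 204/91; a_3 = 2160/1729; a_4 = 21348/43225


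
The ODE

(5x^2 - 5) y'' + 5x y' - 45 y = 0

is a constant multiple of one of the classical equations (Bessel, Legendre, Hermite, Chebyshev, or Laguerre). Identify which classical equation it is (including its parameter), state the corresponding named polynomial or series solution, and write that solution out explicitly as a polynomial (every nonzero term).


All three coefficients share the factor -5; dividing through by -5 gives  (1 - x^2) y'' - x y' + 9 y = 0.
This matches the Chebyshev equation (1 - x^2) y'' - x y' + n^2 y = 0 (note the -x y' term, not -2x y') with n^2 = 9, so n = 3; the polynomial solution is T_3(x).
With y = sum_k a_k x^k, matching x^k gives (k+2)(k+1) a_{k+2} = (k^2 - n^2) a_k = (k - 3)(k + 3) a_k. The right side vanishes at k = 3, so the series with the parity of 3 terminates at degree 3.
Standard normalization: leading coefficient of T_n is 2^(n-1), so a_3 = 2^2 = 4. Work downward with a_k = (k+1)(k+2) a_{k+2} / ((k - 3)(k + 3)):
  a_1 = (2)(3)(4) / ((1 - 3)(1 + 3)) = 24/(-8) = -3
Hence T_3(x) = 4 x^3 - 3 x.

T_3(x); series = 4 x^3 - 3 x


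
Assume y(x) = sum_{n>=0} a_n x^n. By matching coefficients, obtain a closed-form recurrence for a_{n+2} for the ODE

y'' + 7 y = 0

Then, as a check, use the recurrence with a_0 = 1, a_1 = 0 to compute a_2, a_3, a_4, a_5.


Substitute y = sum_n a_n x^n into y'' + (const) y = 0.
y''(x) = sum_{n>=0} (n+2)(n+1) a_{n+2} x^n.
The ODE becomes sum_n [(n+2)(n+1) a_{n+2} + 7 a_n] x^n = 0.
Setting each coefficient to zero gives the recurrence:
  (n+2)(n+1) a_{n+2} + 7 a_n = 0,
  a_{n+2} = -7 / ((n+1)(n+2)) a_n.

Check with a_0 = 1, a_1 = 0 (apply the recurrence for n = 0, 1, 2, 3): a_0 = 1, a_1 = 0, a_2 = -7/2, a_3 = 0, a_4 = 49/24, a_5 = 0.

a_{n+2} = -7/((n+1)(n+2)) * a_n; check: a_0 = 1, a_1 = 0, a_2 = -7/2, a_3 = 0, a_4 = 49/24, a_5 = 0


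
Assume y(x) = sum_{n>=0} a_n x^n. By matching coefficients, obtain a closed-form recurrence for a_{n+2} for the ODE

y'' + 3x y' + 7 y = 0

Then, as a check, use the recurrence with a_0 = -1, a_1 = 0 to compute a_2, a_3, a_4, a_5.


Substitute y = sum_n a_n x^n.
y''(x) has coefficient (n+2)(n+1) a_{n+2} at x^n;
3 x y'(x) has coefficient 3 n a_n at x^n (shift);
7 y(x) has coefficient 7 a_n at x^n.
Matching x^n: (n+2)(n+1) a_{n+2} + (3n + 7) a_n = 0.
Thus a_{n+2} = (-3n - 7) / ((n+1)(n+2)) * a_n.

Check with a_0 = -1, a_1 = 0 (apply the recurrence for n = 0, 1, 2, 3): a_0 = -1, a_1 = 0, a_2 = 7/2, a_3 = 0, a_4 = -91/24, a_5 = 0.

a_(n+2) = (-3n - 7) / ((n+1)(n+2)) * a_n; check: a_0 = -1, a_1 = 0, a_2 = 7/2, a_3 = 0, a_4 = -91/24, a_5 = 0


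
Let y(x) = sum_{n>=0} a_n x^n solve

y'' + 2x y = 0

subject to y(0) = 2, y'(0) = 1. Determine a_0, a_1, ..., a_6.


Ansatz: y(x) = sum_{n>=0} a_n x^n, so y'(x) = sum_{n>=1} n a_n x^(n-1) and y''(x) = sum_{n>=2} n(n-1) a_n x^(n-2).
Substitute into P(x) y'' + Q(x) y' + R(x) y = 0 with P(x) = 1, Q(x) = 0, R(x) = 2x, and match powers of x.
Initial conditions: a_0 = 2, a_1 = 1.
Setting the coefficient of each power of x to zero and solving order by order (substituting the coefficients already found):
  x^0: 2 a_2 = 0  ->  a_2 = 0
  x^1: 6 a_3 + 2 a_0 = 0  ->  6 a_3 = -2 a_0 = -4  ->  a_3 = -2/3
  x^2: 12 a_4 + 2 a_1 = 0  ->  12 a_4 = -2 a_1 = -2  ->  a_4 = -1/6
  x^3: 20 a_5 + 2 a_2 = 0  ->  20 a_5 = -2 a_2 = 0  ->  a_5 = 0
  x^4: 30 a_6 + 2 a_3 = 0  ->  30 a_6 = -2 a_3 = 4/3  ->  a_6 = 2/45
Truncated series: y(x) = 2 + x - (2/3) x^3 - (1/6) x^4 + (2/45) x^6 + O(x^7).

a_0 = 2; a_1 = 1; a_2 = 0; a_3 = -2/3; a_4 = -1/6; a_5 = 0; a_6 = 2/45


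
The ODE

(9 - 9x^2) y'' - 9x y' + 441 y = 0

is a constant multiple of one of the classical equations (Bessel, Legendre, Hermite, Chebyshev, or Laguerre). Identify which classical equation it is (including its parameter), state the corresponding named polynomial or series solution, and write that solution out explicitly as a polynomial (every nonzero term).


All three coefficients share the factor 9; dividing through by 9 gives  (1 - x^2) y'' - x y' + 49 y = 0.
This matches the Chebyshev equation (1 - x^2) y'' - x y' + n^2 y = 0 (note the -x y' term, not -2x y') with n^2 = 49, so n = 7; the polynomial solution is T_7(x).
With y = sum_k a_k x^k, matching x^k gives (k+2)(k+1) a_{k+2} = (k^2 - n^2) a_k = (k - 7)(k + 7) a_k. The right side vanishes at k = 7, so the series with the parity of 7 terminates at degree 7.
Standard normalization: leading coefficient of T_n is 2^(n-1), so a_7 = 2^6 = 64. Work downward with a_k = (k+1)(k+2) a_{k+2} / ((k - 7)(k + 7)):
  a_5 = (6)(7)(64) / ((5 - 7)(5 + 7)) = 2688/(-24) = -112
  a_3 = (4)(5)(-112) / ((3 - 7)(3 + 7)) = -2240/(-40) = 56
  a_1 = (2)(3)(56) / ((1 - 7)(1 + 7)) = 336/(-48) = -7
Hence T_7(x) = 64 x^7 - 112 x^5 + 56 x^3 - 7 x.

T_7(x); series = 64 x^7 - 112 x^5 + 56 x^3 - 7 x


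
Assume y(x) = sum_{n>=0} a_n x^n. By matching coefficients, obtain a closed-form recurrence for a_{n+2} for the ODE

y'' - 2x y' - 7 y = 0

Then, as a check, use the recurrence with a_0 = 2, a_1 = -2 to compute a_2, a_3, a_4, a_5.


Substitute y = sum_n a_n x^n.
y''(x) has coefficient (n+2)(n+1) a_{n+2} at x^n;
-2 x y'(x) has coefficient -2 n a_n at x^n (shift);
-7 y(x) has coefficient -7 a_n at x^n.
Matching x^n: (n+2)(n+1) a_{n+2} + (-2n - 7) a_n = 0.
Thus a_{n+2} = (2n + 7) / ((n+1)(n+2)) * a_n.

Check with a_0 = 2, a_1 = -2 (apply the recurrence for n = 0, 1, 2, 3): a_0 = 2, a_1 = -2, a_2 = 7, a_3 = -3, a_4 = 77/12, a_5 = -39/20.

a_(n+2) = (2n + 7) / ((n+1)(n+2)) * a_n; check: a_0 = 2, a_1 = -2, a_2 = 7, a_3 = -3, a_4 = 77/12, a_5 = -39/20


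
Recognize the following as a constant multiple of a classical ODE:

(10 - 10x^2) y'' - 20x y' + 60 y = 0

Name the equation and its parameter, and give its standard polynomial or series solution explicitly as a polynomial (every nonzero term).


All three coefficients share the factor 10; dividing through by 10 gives  (1 - x^2) y'' - 2x y' + 6 y = 0.
This matches the Legendre equation (1 - x^2) y'' - 2x y' + n(n+1) y = 0 (note the -2x y' term) with n(n+1) = 6, so n = 2; the polynomial solution is P_2(x).
With y = sum_k a_k x^k, matching x^k gives (k+2)(k+1) a_{k+2} = [k(k+1) - n(n+1)] a_k = (k - 2)(k + 3) a_k. The right side vanishes at k = 2, so the series with the parity of 2 terminates at degree 2.
Standard normalization (P_n(1) = 1): leading coefficient (2n)!/(2^n (n!)^2) = 24/(4*4) = 3/2, so a_2 = 3/2. Work downward with a_k = (k+1)(k+2) a_{k+2} / ((k - 2)(k + 3)):
  a_0 = (1)(2)(3/2) / ((0 - 2)(0 + 3)) = 3/(-6) = -1/2
Hence P_2(x) = 3 x^2/2 - 1/2.

P_2(x); series = 3 x^2/2 - 1/2


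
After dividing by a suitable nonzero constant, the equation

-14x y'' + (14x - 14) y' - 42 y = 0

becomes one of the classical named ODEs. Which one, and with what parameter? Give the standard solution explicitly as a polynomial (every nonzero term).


All three coefficients share the factor -14; dividing through by -14 gives  x y'' + (1 - x) y' + 3 y = 0.
This matches the Laguerre equation x y'' + (1 - x) y' + n y = 0 with n = 3; the polynomial solution is L_3(x).
With y = sum_k a_k x^k, matching x^k gives (k+1)k a_{k+1} + (k+1) a_{k+1} - k a_k + n a_k = 0, i.e. (k+1)^2 a_{k+1} = (k - n) a_k = (k - 3) a_k. The right side vanishes at k = 3, so the series terminates at degree 3.
Standard normalization L_n(0) = 1 gives a_0 = 1. Work upward with a_{k+1} = (k - 3) a_k / (k+1)^2:
  a_1 = (0 - 3)(1) / 1^2 = -3/1 = -3
  a_2 = (1 - 3)(-3) / 2^2 = 6/4 = 3/2
  a_3 = (2 - 3)(3/2) / 3^2 = (-3/2)/9 = -1/6
Hence L_3(x) = -x^3/6 + 3 x^2/2 - 3 x + 1.

L_3(x); series = -x^3/6 + 3 x^2/2 - 3 x + 1


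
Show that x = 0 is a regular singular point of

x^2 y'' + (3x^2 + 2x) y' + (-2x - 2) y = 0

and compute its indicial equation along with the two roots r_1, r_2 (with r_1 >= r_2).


Divide by x^2 to reach normal form y'' + P_1(x) y' + P_2(x) y = 0 with P_1(x) = 3 + 2/x and P_2(x) = -2/x - 2/x^2.
x = 0 is a singular point because the y'-coefficient 3 + 2/x has a pole at x = 0 and the y-coefficient -2/x - 2/x^2 has a pole at x = 0.
It is a regular singular point because x P_1(x) = p(x) = 3x + 2 and x^2 P_2(x) = q(x) = -2x - 2 are polynomials, hence analytic at x = 0.
p(0) = 2,  q(0) = -2.
Indicial equation: r(r-1) + p(0) r + q(0) = 0, i.e. r^2 + (p(0) - 1) r + q(0) = 0, i.e. r^2 + 1 r - 2 = 0.
Discriminant: (1)^2 - 4(-2) = 9, so r = (-1 ± 3)/2.
Solving: r_1 = 1, r_2 = -2.

indicial: r^2 + 1 r - 2 = 0; roots r_1 = 1, r_2 = -2


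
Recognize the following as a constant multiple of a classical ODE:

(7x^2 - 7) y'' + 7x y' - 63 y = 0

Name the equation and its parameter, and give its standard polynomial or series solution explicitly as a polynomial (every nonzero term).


All three coefficients share the factor -7; dividing through by -7 gives  (1 - x^2) y'' - x y' + 9 y = 0.
This matches the Chebyshev equation (1 - x^2) y'' - x y' + n^2 y = 0 (note the -x y' term, not -2x y') with n^2 = 9, so n = 3; the polynomial solution is T_3(x).
With y = sum_k a_k x^k, matching x^k gives (k+2)(k+1) a_{k+2} = (k^2 - n^2) a_k = (k - 3)(k + 3) a_k. The right side vanishes at k = 3, so the series with the parity of 3 terminates at degree 3.
Standard normalization: leading coefficient of T_n is 2^(n-1), so a_3 = 2^2 = 4. Work downward with a_k = (k+1)(k+2) a_{k+2} / ((k - 3)(k + 3)):
  a_1 = (2)(3)(4) / ((1 - 3)(1 + 3)) = 24/(-8) = -3
Hence T_3(x) = 4 x^3 - 3 x.

T_3(x); series = 4 x^3 - 3 x


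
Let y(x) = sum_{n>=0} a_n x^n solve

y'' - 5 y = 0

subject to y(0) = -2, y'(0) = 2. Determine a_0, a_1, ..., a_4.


Ansatz: y(x) = sum_{n>=0} a_n x^n, so y'(x) = sum_{n>=1} n a_n x^(n-1) and y''(x) = sum_{n>=2} n(n-1) a_n x^(n-2).
Substitute into P(x) y'' + Q(x) y' + R(x) y = 0 with P(x) = 1, Q(x) = 0, R(x) = -5, and match powers of x.
Initial conditions: a_0 = -2, a_1 = 2.
Setting the coefficient of each power of x to zero and solving order by order (substituting the coefficients already found):
  x^0: 2 a_2 - 5 a_0 = 0  ->  2 a_2 = 5 a_0 = -10  ->  a_2 = -5
  x^1: 6 a_3 - 5 a_1 = 0  ->  6 a_3 = 5 a_1 = 10  ->  a_3 = 5/3
  x^2: 12 a_4 - 5 a_2 = 0  ->  12 a_4 = 5 a_2 = -25  ->  a_4 = -25/12
Truncated series: y(x) = -2 + 2 x - 5 x^2 + (5/3) x^3 - (25/12) x^4 + O(x^5).

a_0 = -2; a_1 = 2; a_2 = -5; a_3 = 5/3; a_4 = -25/12


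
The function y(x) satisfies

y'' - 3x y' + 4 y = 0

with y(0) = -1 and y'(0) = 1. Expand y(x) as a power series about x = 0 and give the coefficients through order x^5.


Ansatz: y(x) = sum_{n>=0} a_n x^n, so y'(x) = sum_{n>=1} n a_n x^(n-1) and y''(x) = sum_{n>=2} n(n-1) a_n x^(n-2).
Substitute into P(x) y'' + Q(x) y' + R(x) y = 0 with P(x) = 1, Q(x) = -3x, R(x) = 4, and match powers of x.
Initial conditions: a_0 = -1, a_1 = 1.
Setting the coefficient of each power of x to zero and solving order by order (substituting the coefficients already found):
  x^0: 2 a_2 + 4 a_0 = 0  ->  2 a_2 = -4 a_0 = 4  ->  a_2 = 2
  x^1: 6 a_3 + a_1 = 0  ->  6 a_3 = -a_1 = -1  ->  a_3 = -1/6
  x^2: 12 a_4 - 2 a_2 = 0  ->  12 a_4 = 2 a_2 = 4  ->  a_4 = 1/3
  x^3: 20 a_5 - 5 a_3 = 0  ->  20 a_5 = 5 a_3 = -5/6  ->  a_5 = -1/24
Truncated series: y(x) = -1 + x + 2 x^2 - (1/6) x^3 + (1/3) x^4 - (1/24) x^5 + O(x^6).

a_0 = -1; a_1 = 1; a_2 = 2; a_3 = -1/6; a_4 = 1/3; a_5 = -1/24


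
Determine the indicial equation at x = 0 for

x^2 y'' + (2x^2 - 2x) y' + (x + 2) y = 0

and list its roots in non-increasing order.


Divide by x^2 to reach normal form y'' + P_1(x) y' + P_2(x) y = 0 with P_1(x) = 2 - 2/x and P_2(x) = 1/x + 2/x^2.
x = 0 is a singular point because the y'-coefficient 2 - 2/x has a pole at x = 0 and the y-coefficient 1/x + 2/x^2 has a pole at x = 0.
It is a regular singular point because x P_1(x) = p(x) = 2x - 2 and x^2 P_2(x) = q(x) = x + 2 are polynomials, hence analytic at x = 0.
p(0) = -2,  q(0) = 2.
Indicial equation: r(r-1) + p(0) r + q(0) = 0, i.e. r^2 + (p(0) - 1) r + q(0) = 0, i.e. r^2 - 3 r + 2 = 0.
Discriminant: (-3)^2 - 4(2) = 1, so r = (3 ± 1)/2.
Solving: r_1 = 2, r_2 = 1.

indicial: r^2 - 3 r + 2 = 0; roots r_1 = 2, r_2 = 1


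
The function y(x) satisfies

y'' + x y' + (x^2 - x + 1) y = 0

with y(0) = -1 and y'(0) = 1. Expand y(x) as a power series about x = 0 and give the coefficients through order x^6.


Ansatz: y(x) = sum_{n>=0} a_n x^n, so y'(x) = sum_{n>=1} n a_n x^(n-1) and y''(x) = sum_{n>=2} n(n-1) a_n x^(n-2).
Substitute into P(x) y'' + Q(x) y' + R(x) y = 0 with P(x) = 1, Q(x) = x, R(x) = x^2 - x + 1, and match powers of x.
Initial conditions: a_0 = -1, a_1 = 1.
Setting the coefficient of each power of x to zero and solving order by order (substituting the coefficients already found):
  x^0: 2 a_2 + a_0 = 0  ->  2 a_2 = -a_0 = 1  ->  a_2 = 1/2
  x^1: 6 a_3 + 2 a_1 - a_0 = 0  ->  6 a_3 = -2 a_1 + a_0 = -3  ->  a_3 = -1/2
  x^2: 12 a_4 + 3 a_2 - a_1 + a_0 = 0  ->  12 a_4 = -3 a_2 + a_1 - a_0 = 1/2  ->  a_4 = 1/24
  x^3: 20 a_5 + 4 a_3 - a_2 + a_1 = 0  ->  20 a_5 = -4 a_3 + a_2 - a_1 = 3/2  ->  a_5 = 3/40
  x^4: 30 a_6 + 5 a_4 - a_3 + a_2 = 0  ->  30 a_6 = -5 a_4 + a_3 - a_2 = -29/24  ->  a_6 = -29/720
Truncated series: y(x) = -1 + x + (1/2) x^2 - (1/2) x^3 + (1/24) x^4 + (3/40) x^5 - (29/720) x^6 + O(x^7).

a_0 = -1; a_1 = 1; a_2 = 1/2; a_3 = -1/2; a_4 = 1/24; a_5 = 3/40; a_6 = -29/720


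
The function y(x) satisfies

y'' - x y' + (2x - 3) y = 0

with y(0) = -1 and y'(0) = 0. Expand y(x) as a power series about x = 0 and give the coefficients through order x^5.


Ansatz: y(x) = sum_{n>=0} a_n x^n, so y'(x) = sum_{n>=1} n a_n x^(n-1) and y''(x) = sum_{n>=2} n(n-1) a_n x^(n-2).
Substitute into P(x) y'' + Q(x) y' + R(x) y = 0 with P(x) = 1, Q(x) = -x, R(x) = 2x - 3, and match powers of x.
Initial conditions: a_0 = -1, a_1 = 0.
Setting the coefficient of each power of x to zero and solving order by order (substituting the coefficients already found):
  x^0: 2 a_2 - 3 a_0 = 0  ->  2 a_2 = 3 a_0 = -3  ->  a_2 = -3/2
  x^1: 6 a_3 - 4 a_1 + 2 a_0 = 0  ->  6 a_3 = 4 a_1 - 2 a_0 = 2  ->  a_3 = 1/3
  x^2: 12 a_4 - 5 a_2 + 2 a_1 = 0  ->  12 a_4 = 5 a_2 - 2 a_1 = -15/2  ->  a_4 = -5/8
  x^3: 20 a_5 - 6 a_3 + 2 a_2 = 0  ->  20 a_5 = 6 a_3 - 2 a_2 = 5  ->  a_5 = 1/4
Truncated series: y(x) = -1 - (3/2) x^2 + (1/3) x^3 - (5/8) x^4 + (1/4) x^5 + O(x^6).

a_0 = -1; a_1 = 0; a_2 = -3/2; a_3 = 1/3; a_4 = -5/8; a_5 = 1/4


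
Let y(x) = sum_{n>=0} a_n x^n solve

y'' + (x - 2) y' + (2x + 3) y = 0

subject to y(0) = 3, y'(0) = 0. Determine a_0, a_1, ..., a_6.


Ansatz: y(x) = sum_{n>=0} a_n x^n, so y'(x) = sum_{n>=1} n a_n x^(n-1) and y''(x) = sum_{n>=2} n(n-1) a_n x^(n-2).
Substitute into P(x) y'' + Q(x) y' + R(x) y = 0 with P(x) = 1, Q(x) = x - 2, R(x) = 2x + 3, and match powers of x.
Initial conditions: a_0 = 3, a_1 = 0.
Setting the coefficient of each power of x to zero and solving order by order (substituting the coefficients already found):
  x^0: 2 a_2 - 2 a_1 + 3 a_0 = 0  ->  2 a_2 = 2 a_1 - 3 a_0 = -9  ->  a_2 = -9/2
  x^1: 6 a_3 - 4 a_2 + 4 a_1 + 2 a_0 = 0  ->  6 a_3 = 4 a_2 - 4 a_1 - 2 a_0 = -24  ->  a_3 = -4
  x^2: 12 a_4 - 6 a_3 + 5 a_2 + 2 a_1 = 0  ->  12 a_4 = 6 a_3 - 5 a_2 - 2 a_1 = -3/2  ->  a_4 = -1/8
  x^3: 20 a_5 - 8 a_4 + 6 a_3 + 2 a_2 = 0  ->  20 a_5 = 8 a_4 - 6 a_3 - 2 a_2 = 32  ->  a_5 = 8/5
  x^4: 30 a_6 - 10 a_5 + 7 a_4 + 2 a_3 = 0  ->  30 a_6 = 10 a_5 - 7 a_4 - 2 a_3 = 199/8  ->  a_6 = 199/240
Truncated series: y(x) = 3 - (9/2) x^2 - 4 x^3 - (1/8) x^4 + (8/5) x^5 + (199/240) x^6 + O(x^7).

a_0 = 3; a_1 = 0; a_2 = -9/2; a_3 = -4; a_4 = -1/8; a_5 = 8/5; a_6 = 199/240


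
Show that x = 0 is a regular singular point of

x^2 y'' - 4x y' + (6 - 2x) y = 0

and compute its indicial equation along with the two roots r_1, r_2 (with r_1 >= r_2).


Divide by x^2 to reach normal form y'' + P_1(x) y' + P_2(x) y = 0 with P_1(x) = -4/x and P_2(x) = -2/x + 6/x^2.
x = 0 is a singular point because the y'-coefficient -4/x has a pole at x = 0 and the y-coefficient -2/x + 6/x^2 has a pole at x = 0.
It is a regular singular point because x P_1(x) = p(x) = -4 and x^2 P_2(x) = q(x) = 6 - 2x are polynomials, hence analytic at x = 0.
p(0) = -4,  q(0) = 6.
Indicial equation: r(r-1) + p(0) r + q(0) = 0, i.e. r^2 + (p(0) - 1) r + q(0) = 0, i.e. r^2 - 5 r + 6 = 0.
Discriminant: (-5)^2 - 4(6) = 1, so r = (5 ± 1)/2.
Solving: r_1 = 3, r_2 = 2.

indicial: r^2 - 5 r + 6 = 0; roots r_1 = 3, r_2 = 2


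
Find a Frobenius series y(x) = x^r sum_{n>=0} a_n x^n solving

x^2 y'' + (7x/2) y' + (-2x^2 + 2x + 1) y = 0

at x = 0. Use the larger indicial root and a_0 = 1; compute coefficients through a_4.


Write in Frobenius form y'' + (p(x)/x) y' + (q(x)/x^2) y = 0:
  p(x) = 7/2,  q(x) = -2x^2 + 2x + 1.
Indicial equation: r(r-1) + (7/2) r + (1) = 0 -> roots r_1 = -1/2, r_2 = -2.
Take r = r_1 = -1/2. Let y(x) = x^r sum_{n>=0} a_n x^n with a_0 = 1.
Substitute y = x^r sum a_n x^n and match x^{r+n}. The recurrence is
  D(n) a_n + 2 a_{n-1} - 2 a_{n-2} = 0,  where D(n) = (r+n)(r+n-1) + (7/2)(r+n) + (1).
  a_n = [-2 a_{n-1} + 2 a_{n-2}] / D(n).
Since the indicial polynomial factors as (r - r_1)(r - r_2), D(n) = (r_1 + n - r_1)(r_1 + n - r_2) = n(n + 3/2).
Evaluating step by step (a_0 = 1):
  n = 1: D(1) = 1(1 + 3/2) = 5/2; numerator = -2(1) = -2; a_1 = (-2)/(5/2) = -4/5
  n = 2: D(2) = 2(2 + 3/2) = 7; numerator = -2(-4/5) + 2(1) = 18/5; a_2 = (18/5)/(7) = 18/35
  n = 3: D(3) = 3(3 + 3/2) = 27/2; numerator = -2(18/35) + 2(-4/5) = -92/35; a_3 = (-92/35)/(27/2) = -184/945
  n = 4: D(4) = 4(4 + 3/2) = 22; numerator = -2(-184/945) + 2(18/35) = 268/189; a_4 = (268/189)/(22) = 134/2079

r = -1/2; a_0 = 1; a_1 = -4/5; a_2 = 18/35; a_3 = -184/945; a_4 = 134/2079
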